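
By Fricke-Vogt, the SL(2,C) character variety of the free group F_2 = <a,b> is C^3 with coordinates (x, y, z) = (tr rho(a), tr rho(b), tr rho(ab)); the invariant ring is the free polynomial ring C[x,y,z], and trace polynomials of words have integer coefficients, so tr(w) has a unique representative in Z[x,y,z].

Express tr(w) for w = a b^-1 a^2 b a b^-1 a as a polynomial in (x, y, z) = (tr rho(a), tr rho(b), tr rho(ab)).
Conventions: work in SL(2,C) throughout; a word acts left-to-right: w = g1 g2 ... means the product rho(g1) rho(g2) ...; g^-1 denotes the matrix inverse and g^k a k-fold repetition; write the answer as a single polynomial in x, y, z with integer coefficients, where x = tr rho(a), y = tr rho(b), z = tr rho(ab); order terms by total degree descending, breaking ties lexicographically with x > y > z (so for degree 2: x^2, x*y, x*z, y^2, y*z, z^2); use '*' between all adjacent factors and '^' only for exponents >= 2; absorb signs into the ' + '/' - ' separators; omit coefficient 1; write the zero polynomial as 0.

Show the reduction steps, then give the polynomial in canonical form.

and trace(a b a) = trace(a) trace(b a) - trace(b) = x*z - y
trace(a^2 b a) = trace(a) trace(a b a) - trace(a b) = x^2*z - x*y - z
trace(a^3 b a) = trace(a) trace(a^2 b a) - trace(a^2 b) = x^3*z - x^2*y - 2*x*z + y
and trace(a^2 b a^3) = trace(a) trace(a^3 b a) - trace(a^3 b) = x^4*z - x^3*y - 3*x^2*z + 2*x*y + z
trace(b a b a) = trace(b a) trace(b a) - trace(1) = z^2 - 2
and trace(b a b) = trace(b) trace(a b) - trace(a) = y*z - x
next, trace(b a^2 b a) = trace(a) trace(b a b a) - trace(b a b) = x*z^2 - y*z - x
trace(b^2) = trace(b) trace(b) - trace(1) = y^2 - 2
and trace(b a^2 b) = trace(a) trace(b^2 a) - trace(b^2) = x*y*z - x^2 - y^2 + 2
trace(b a^2 b a^2) = trace(a) trace(b a^2 b a) - trace(b a^2 b) = x^2*z^2 - 2*x*y*z + y^2 - 2
and trace(a^2 b a^3 b) = trace(a) trace(b a^2 b a^2) - trace(b a^2 b a) = x^3*z^2 - 2*x^2*y*z + x*y^2 - x*z^2 + y*z - x
trace(a^2 b^-1 a^2 b a) = trace(a^2 b a^3) trace(b) - trace(a^2 b a^3 b) = x^4*y*z - x^3*y^2 - x^3*z^2 - x^2*y*z + x*y^2 + x*z^2 + x
next, trace(a^2 b a b a) = trace(a) trace(a b a b a) - trace(a b a b) = x^2*z^2 - x*y*z - x^2 - z^2 + 2
trace(a^2 b a b a^2) = trace(a) trace(a^2 b a b a) - trace(a^2 b a b) = x^3*z^2 - x^2*y*z - x^3 - 2*x*z^2 + y*z + 3*x
and trace(b a b a b a) = trace(a b) trace(a b a b) - trace(a^-1 b^-1) = z^3 - 3*z
next, trace(b a b a b) = trace(b) trace(a b a b) - trace(a b a) = y*z^2 - x*z - y
trace(b a b a^2 b a) = trace(a) trace(b a b a b a) - trace(b a b a b) = x*z^3 - y*z^2 - 2*x*z + y
trace(b a b a^2 b) = trace(b) trace(a b a^2 b) - trace(a b a^2) = x*y*z^2 - x^2*z - y^2*z + z
trace(a^2 b a b a^2 b) = trace(a) trace(b a b a^2 b a) - trace(b a b a^2 b) = x^2*z^3 - 2*x*y*z^2 - x^2*z + y^2*z + x*y - z
next, trace(a^2 b^-1 a^2 b a b) = trace(a^2 b a b a^2) trace(b) - trace(a^2 b a b a^2 b) = x^3*y*z^2 - x^2*y^2*z - x^2*z^3 - x^3*y + x^2*z + 2*x*y + z
and trace(a b^-1 a^2 b a b^-1 a) = trace(a^2 b^-1 a^2 b a) trace(b) - trace(a^2 b^-1 a^2 b a b) = x^4*y^2*z - x^3*y^3 - 2*x^3*y*z^2 + x^2*z^3 + x^3*y + x*y^3 + x*y*z^2 - x^2*z - x*y - z

x^4*y^2*z - x^3*y^3 - 2*x^3*y*z^2 + x^2*z^3 + x^3*y + x*y^3 + x*y*z^2 - x^2*z - x*y - z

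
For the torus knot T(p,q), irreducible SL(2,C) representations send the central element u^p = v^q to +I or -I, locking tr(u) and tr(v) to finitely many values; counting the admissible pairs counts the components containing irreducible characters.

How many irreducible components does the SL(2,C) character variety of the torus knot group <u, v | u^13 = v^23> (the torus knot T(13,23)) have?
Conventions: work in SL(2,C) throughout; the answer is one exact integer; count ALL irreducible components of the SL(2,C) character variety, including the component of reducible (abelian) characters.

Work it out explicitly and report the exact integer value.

133

For T(13,23): irreducibility forces the central element u^13 = v^23 to one of +I, -I.
On an irreducible component, tr(u) is locked at 2*cos(pi*alpha/13) for some alpha in 1..12, and tr(v) at 2*cos(pi*beta/23) for some beta in 1..22.
The two central values (-1)^alpha I and (-1)^beta I must be the same matrix, so alpha and beta share a parity.
count pairs: odd alpha (6 choices) x odd beta (11), plus even alpha (6) x even beta (11): 6*11 + 6*11 = 132.
Total: 132 irreducible-character components + 1 reducible (abelian) component = 133.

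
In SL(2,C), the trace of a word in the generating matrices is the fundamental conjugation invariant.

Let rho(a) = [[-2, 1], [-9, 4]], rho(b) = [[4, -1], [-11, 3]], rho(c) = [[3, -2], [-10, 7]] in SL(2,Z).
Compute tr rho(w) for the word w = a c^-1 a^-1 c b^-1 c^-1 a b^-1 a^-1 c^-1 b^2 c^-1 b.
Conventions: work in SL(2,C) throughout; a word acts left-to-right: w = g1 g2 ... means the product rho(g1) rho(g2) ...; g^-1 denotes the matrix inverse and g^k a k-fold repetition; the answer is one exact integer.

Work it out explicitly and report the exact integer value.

rho(a) = [[-2, 1], [-9, 4]]
... * rho(c^-1) = [[7, 2], [10, 3]]  ->  [[-4, -1], [-23, -6]]
... * rho(a^-1) = [[4, -1], [9, -2]]  ->  [[-25, 6], [-146, 35]]
... * rho(c) = [[3, -2], [-10, 7]]  ->  [[-135, 92], [-788, 537]]
... * rho(b^-1) = [[3, 1], [11, 4]]  ->  [[607, 233], [3543, 1360]]
... * rho(c^-1) = [[7, 2], [10, 3]]  ->  [[6579, 1913], [38401, 11166]]
... * rho(a) = [[-2, 1], [-9, 4]]  ->  [[-30375, 14231], [-177296, 83065]]
... * rho(b^-1) = [[3, 1], [11, 4]]  ->  [[65416, 26549], [381827, 154964]]
... * rho(a^-1) = [[4, -1], [9, -2]]  ->  [[500605, -118514], [2921984, -691755]]
... * rho(c^-1) = [[7, 2], [10, 3]]  ->  [[2319095, 645668], [13536338, 3768703]]
... * rho(b) = [[4, -1], [-11, 3]]  ->  [[2174032, -382091], [12689619, -2230229]]
... * rho(b) = [[4, -1], [-11, 3]]  ->  [[12899129, -3320305], [75290995, -19380306]]
... * rho(c^-1) = [[7, 2], [10, 3]]  ->  [[57090853, 15837343], [333233905, 92441072]]
... * rho(b) = [[4, -1], [-11, 3]]  ->  [[54152639, -9578824], [316083828, -55910689]]
tr = 54152639 + -55910689 = -1758050

-1758050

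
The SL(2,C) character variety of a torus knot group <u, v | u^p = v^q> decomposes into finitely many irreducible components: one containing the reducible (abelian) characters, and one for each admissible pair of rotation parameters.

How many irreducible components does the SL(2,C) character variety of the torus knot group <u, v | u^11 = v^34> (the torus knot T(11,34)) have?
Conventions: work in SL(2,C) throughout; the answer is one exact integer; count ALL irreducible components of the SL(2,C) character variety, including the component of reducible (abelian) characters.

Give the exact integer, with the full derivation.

For T(11,34): irreducibility forces the central element u^11 = v^34 to one of +I, -I.
This locks tr(u) to 2*cos(pi*alpha/11), alpha in 1..10, and tr(v) to 2*cos(pi*beta/34), beta in 1..33, on each component of irreducible characters.
u^11 = (-1)^alpha I and v^34 = (-1)^beta I must agree, so alpha and beta have equal parity.
Counting: 5 odd alphas x 17 odd betas + 5 even alphas x 16 even betas = 85 + 80 = 165.
Total: 165 irreducible-character components + 1 reducible (abelian) component = 166.

166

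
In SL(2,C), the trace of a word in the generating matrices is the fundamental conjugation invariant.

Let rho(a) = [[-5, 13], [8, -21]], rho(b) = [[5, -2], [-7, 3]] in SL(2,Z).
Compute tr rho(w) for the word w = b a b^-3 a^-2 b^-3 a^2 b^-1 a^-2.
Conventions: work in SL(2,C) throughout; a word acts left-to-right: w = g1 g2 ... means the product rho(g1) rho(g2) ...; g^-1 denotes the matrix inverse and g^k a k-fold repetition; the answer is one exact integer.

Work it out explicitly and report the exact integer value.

225662164711958

rho(b) = [[5, -2], [-7, 3]]
... * rho(a) = [[-5, 13], [8, -21]]  ->  [[-41, 107], [59, -154]]
... * rho(b^-1) = [[3, 2], [7, 5]]  ->  [[626, 453], [-901, -652]]
... * rho(b^-1) = [[3, 2], [7, 5]]  ->  [[5049, 3517], [-7267, -5062]]
... * rho(b^-1) = [[3, 2], [7, 5]]  ->  [[39766, 27683], [-57235, -39844]]
... * rho(a^-1) = [[-21, -13], [-8, -5]]  ->  [[-1056550, -655373], [1520687, 943275]]
... * rho(a^-1) = [[-21, -13], [-8, -5]]  ->  [[27430534, 17012015], [-39480627, -24485306]]
... * rho(b^-1) = [[3, 2], [7, 5]]  ->  [[201375707, 139921143], [-289839023, -201387784]]
... * rho(b^-1) = [[3, 2], [7, 5]]  ->  [[1583575122, 1102357129], [-2279231557, -1586616966]]
... * rho(b^-1) = [[3, 2], [7, 5]]  ->  [[12467225269, 8678935889], [-17944013433, -12491547944]]
... * rho(a) = [[-5, 13], [8, -21]]  ->  [[7095360767, -20183725172], [-10212316387, 29050332195]]
... * rho(a) = [[-5, 13], [8, -21]]  ->  [[-196946605211, 516097918583], [283464239495, -742817089126]]
... * rho(b^-1) = [[3, 2], [7, 5]]  ->  [[3021845614448, 2186596382493], [-4349326905397, -3147156966640]]
... * rho(a^-1) = [[-21, -13], [-8, -5]]  ->  [[-80951528963352, -50216974900289], [116513120746457, 72277034603361]]
... * rho(a^-1) = [[-21, -13], [-8, -5]]  ->  [[2101717907432704, 1303454751025021], [-3024991812502485, -1876055742720746]]
tr = 2101717907432704 + -1876055742720746 = 225662164711958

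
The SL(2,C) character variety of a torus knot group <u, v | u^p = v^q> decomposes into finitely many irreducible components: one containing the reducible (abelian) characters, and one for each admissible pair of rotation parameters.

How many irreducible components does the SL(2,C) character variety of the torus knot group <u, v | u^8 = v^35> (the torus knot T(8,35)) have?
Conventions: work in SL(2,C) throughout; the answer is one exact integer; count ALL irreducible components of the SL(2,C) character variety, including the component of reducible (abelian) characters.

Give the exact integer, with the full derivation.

For T(8,35): irreducibility forces the central element u^8 = v^35 to one of +I, -I.
So on each irreducible component the traces are pinned: tr(u) = 2*cos(pi*alpha/8) with 1 <= alpha <= 7, tr(v) = 2*cos(pi*beta/35) with 1 <= beta <= 34.
The two central values (-1)^alpha I and (-1)^beta I must be the same matrix, so alpha and beta share a parity.
count pairs: odd alpha (4 choices) x odd beta (17), plus even alpha (3) x even beta (17): 4*17 + 3*17 = 119.
components with irreducible characters: 119; plus the single component of reducible (abelian) characters: total 120.

120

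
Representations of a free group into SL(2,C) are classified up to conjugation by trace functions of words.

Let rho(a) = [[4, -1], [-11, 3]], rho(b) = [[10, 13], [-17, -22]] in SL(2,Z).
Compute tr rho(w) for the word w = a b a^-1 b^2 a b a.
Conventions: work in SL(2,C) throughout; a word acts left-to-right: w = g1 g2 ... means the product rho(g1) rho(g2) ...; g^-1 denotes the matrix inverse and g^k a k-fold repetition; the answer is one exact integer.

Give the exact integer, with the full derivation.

-131081713

rho(a) = [[4, -1], [-11, 3]]
... * rho(b) = [[10, 13], [-17, -22]]  ->  [[57, 74], [-161, -209]]
... * rho(a^-1) = [[3, 1], [11, 4]]  ->  [[985, 353], [-2782, -997]]
... * rho(b) = [[10, 13], [-17, -22]]  ->  [[3849, 5039], [-10871, -14232]]
... * rho(b) = [[10, 13], [-17, -22]]  ->  [[-47173, -60821], [133234, 171781]]
... * rho(a) = [[4, -1], [-11, 3]]  ->  [[480339, -135290], [-1356655, 382109]]
... * rho(b) = [[10, 13], [-17, -22]]  ->  [[7103320, 9220787], [-20062403, -26042913]]
... * rho(a) = [[4, -1], [-11, 3]]  ->  [[-73015377, 20559041], [206222431, -58066336]]
tr = -73015377 + -58066336 = -131081713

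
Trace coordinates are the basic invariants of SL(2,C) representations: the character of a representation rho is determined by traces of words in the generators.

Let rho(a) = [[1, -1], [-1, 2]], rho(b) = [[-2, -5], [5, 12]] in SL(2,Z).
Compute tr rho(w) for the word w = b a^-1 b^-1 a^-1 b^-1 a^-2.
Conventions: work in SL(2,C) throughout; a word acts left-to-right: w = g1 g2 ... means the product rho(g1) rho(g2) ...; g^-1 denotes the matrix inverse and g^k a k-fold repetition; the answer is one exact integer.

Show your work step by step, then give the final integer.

5068

rho(b) = [[-2, -5], [5, 12]]
... * rho(a^-1) = [[2, 1], [1, 1]]  ->  [[-9, -7], [22, 17]]
... * rho(b^-1) = [[12, 5], [-5, -2]]  ->  [[-73, -31], [179, 76]]
... * rho(a^-1) = [[2, 1], [1, 1]]  ->  [[-177, -104], [434, 255]]
... * rho(b^-1) = [[12, 5], [-5, -2]]  ->  [[-1604, -677], [3933, 1660]]
... * rho(a^-1) = [[2, 1], [1, 1]]  ->  [[-3885, -2281], [9526, 5593]]
... * rho(a^-1) = [[2, 1], [1, 1]]  ->  [[-10051, -6166], [24645, 15119]]
tr = -10051 + 15119 = 5068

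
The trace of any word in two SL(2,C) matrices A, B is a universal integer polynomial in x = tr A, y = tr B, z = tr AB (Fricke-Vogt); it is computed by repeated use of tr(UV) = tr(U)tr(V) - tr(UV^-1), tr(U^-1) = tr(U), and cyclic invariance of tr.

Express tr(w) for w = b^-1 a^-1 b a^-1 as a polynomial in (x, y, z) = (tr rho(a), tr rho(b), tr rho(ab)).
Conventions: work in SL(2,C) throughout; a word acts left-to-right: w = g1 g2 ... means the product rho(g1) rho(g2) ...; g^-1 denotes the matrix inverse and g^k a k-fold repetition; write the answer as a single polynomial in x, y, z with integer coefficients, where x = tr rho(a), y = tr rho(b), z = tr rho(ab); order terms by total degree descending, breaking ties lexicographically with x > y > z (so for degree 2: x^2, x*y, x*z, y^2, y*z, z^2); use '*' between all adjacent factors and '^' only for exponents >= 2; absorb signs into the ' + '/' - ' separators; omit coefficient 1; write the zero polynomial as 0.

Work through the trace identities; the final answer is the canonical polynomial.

so trace(a^-1) = trace(a) = x
so trace(a b a) = trace(a) trace(b a) - trace(b) = x*z - y
trace(a b a b) = trace(a b) trace(a b) - trace(1) = z^2 - 2
reduce: trace(b^-1 a b a) = trace(a b a) trace(b) - trace(a b a b) = x*y*z - y^2 - z^2 + 2
so trace(b a^-1 b^-1 a) = trace(b^-1 a b) trace(a) - trace(b^-1 a b a) = -x*y*z + x^2 + y^2 + z^2 - 2
trace(b^-1 a^-1 b a^-1) = trace(b a^-1 b^-1) trace(a) - trace(b a^-1 b^-1 a) = x*y*z - y^2 - z^2 + 2

x*y*z - y^2 - z^2 + 2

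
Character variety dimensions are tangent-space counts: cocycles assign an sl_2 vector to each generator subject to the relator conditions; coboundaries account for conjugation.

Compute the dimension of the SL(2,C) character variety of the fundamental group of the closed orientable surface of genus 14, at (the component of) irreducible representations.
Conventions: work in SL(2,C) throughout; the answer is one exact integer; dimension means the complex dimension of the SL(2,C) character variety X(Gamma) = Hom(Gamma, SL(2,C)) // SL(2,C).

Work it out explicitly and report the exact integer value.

The genus-14 surface group: 2g = 28 generators, one relator prod [a_i, b_i].
Before the relator condition, cocycle space has dim 3*28 = 84.
H^2 = coker(d_2) is dual to H^0 = 0 at irreducible rho (Poincare duality), so d_2 is onto: dim Z^1 = 81.
Coboundaries contribute dim B^1 = 3 (injective at irreducible rho).
Hence dim X = 81 - 3 = 78.

78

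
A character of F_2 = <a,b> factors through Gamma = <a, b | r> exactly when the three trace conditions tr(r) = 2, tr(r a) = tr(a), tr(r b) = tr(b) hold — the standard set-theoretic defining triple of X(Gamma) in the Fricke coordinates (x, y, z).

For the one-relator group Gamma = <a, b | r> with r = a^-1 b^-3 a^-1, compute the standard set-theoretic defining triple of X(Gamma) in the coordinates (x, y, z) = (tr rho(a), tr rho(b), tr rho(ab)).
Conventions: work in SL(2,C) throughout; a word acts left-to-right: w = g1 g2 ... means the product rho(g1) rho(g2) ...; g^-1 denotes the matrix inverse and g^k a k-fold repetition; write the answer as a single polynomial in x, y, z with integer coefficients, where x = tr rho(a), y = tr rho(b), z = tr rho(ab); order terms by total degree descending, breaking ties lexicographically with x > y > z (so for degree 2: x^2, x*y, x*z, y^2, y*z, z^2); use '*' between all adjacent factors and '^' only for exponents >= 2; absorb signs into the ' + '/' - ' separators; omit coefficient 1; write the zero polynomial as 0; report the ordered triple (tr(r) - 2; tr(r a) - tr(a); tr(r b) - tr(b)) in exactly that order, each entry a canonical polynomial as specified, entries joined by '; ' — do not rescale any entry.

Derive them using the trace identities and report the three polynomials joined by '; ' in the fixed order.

x*y^2*z - x^2*y - y^3 - x*z + 3*y - 2; y^2*z - x*y - x - z; x*y^3*z - x^2*y^2 - y^4 - y^2*z^2 + 4*y^2 + z^2 - y - 2

tr(b^-1) = tr(b) = y
tr(b^-2) = tr(b^-1)*tr(b) - tr(1) = y^2 - 2
use: tr(b^-1 a) = tr(a)*tr(b) - tr(a b) = x*y - z
apply: tr(b^-2 a) = tr(b^-1 a)*tr(b) - tr(b^-1 a b) = x*y^2 - y*z - x
tr(b^-2 a^-1) = tr(b^-2)*tr(a) - tr(b^-2 a) = y*z - x
apply: tr(a^-2 b^-2) = tr(b^-2 a^-1)*tr(a) - tr(b^-2) = x*y*z - x^2 - y^2 + 2
tr(a^-2 b^-1) = tr(a^-1 b^-1)*tr(a) - tr(a^-1 b^-1 a) = x*z - y
apply: tr(a^-1 b^-3 a^-1) = tr(a^-2 b^-2)*tr(b) - tr(a^-2 b^-1) = x*y^2*z - x^2*y - y^3 - x*z + 3*y
use: tr(a^-1 b^-3) = tr(a^-1 b^-2)*tr(b) - tr(a^-1 b^-1)   [inverse elimination on b] = y^2*z - x*y - z
apply: tr(b a b a) = tr(b a)*tr(b a) - tr(1)   [split at a repeated b] = z^2 - 2
tr(a b a^-1 b) = tr(b a b)*tr(a) - tr(b a b a)   [inverse elimination on a] = x*y*z - x^2 - z^2 + 2
apply: tr(b^-1 a b a^-1) = tr(a b a^-1)*tr(b) - tr(a b a^-1 b)   [inverse elimination on b] = -x*y*z + x^2 + y^2 + z^2 - 2
apply: tr(b a^-1 b^-2 a) = tr(b^-1 a b a^-1)*tr(b) - tr(b^-1 a b a^-1 b)   [inverse elimination on b] = -x*y^2*z + x^2*y + y^3 + y*z^2 - 3*y
apply: tr(a^-1 b a^-1 b^-2) = tr(b a^-1 b^-2)*tr(a) - tr(b a^-1 b^-2 a)   [inverse elimination on a] = x*y^2*z - x^2*y - y^3 - y*z^2 + x*z + 3*y
tr(a^-1 b a^-1 b^-1) = tr(b a^-1 b^-1)*tr(a) - tr(b a^-1 b^-1 a)   [inverse elimination on a] = x*y*z - y^2 - z^2 + 2
tr(a^-1 b^-3 a^-1 b) = tr(a^-1 b a^-1 b^-2)*tr(b) - tr(a^-1 b a^-1 b^-1)   [inverse elimination on b] = x*y^3*z - x^2*y^2 - y^4 - y^2*z^2 + 4*y^2 + z^2 - 2
assemble the triple (tr(r) - 2; tr(r a) - x; tr(r b) - y)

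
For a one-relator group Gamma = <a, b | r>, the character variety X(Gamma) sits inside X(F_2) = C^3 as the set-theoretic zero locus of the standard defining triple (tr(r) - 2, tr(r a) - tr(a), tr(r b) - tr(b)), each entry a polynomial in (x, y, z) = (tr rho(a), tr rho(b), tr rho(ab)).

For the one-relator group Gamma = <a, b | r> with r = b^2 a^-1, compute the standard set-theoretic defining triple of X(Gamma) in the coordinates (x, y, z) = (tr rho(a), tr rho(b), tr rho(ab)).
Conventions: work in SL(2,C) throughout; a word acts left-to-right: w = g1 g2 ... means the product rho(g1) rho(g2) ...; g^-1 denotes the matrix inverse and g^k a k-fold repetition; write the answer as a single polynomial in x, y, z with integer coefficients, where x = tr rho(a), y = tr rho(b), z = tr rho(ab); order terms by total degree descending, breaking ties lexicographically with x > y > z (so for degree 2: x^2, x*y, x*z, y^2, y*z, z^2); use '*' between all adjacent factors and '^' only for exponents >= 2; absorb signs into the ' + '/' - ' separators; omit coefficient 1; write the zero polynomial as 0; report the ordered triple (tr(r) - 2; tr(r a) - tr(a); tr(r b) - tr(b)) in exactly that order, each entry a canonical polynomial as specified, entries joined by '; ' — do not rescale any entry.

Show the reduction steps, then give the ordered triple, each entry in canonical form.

tr(b^2) = tr(b) * tr(b) - tr(1) = y^2 - 2
reduce: tr(b^2 a) = tr(b) * tr(a b) - tr(a) = y*z - x
tr(b^2 a^-1) = tr(b^2) * tr(a) - tr(b^2 a) = x*y^2 - y*z - x
tr(b^3) = tr(b) * tr(b^2) - tr(b) = y^3 - 3*y
tr(b^3 a) = tr(b) * tr(b a b) - tr(b a) = y^2*z - x*y - z
tr(b^2 a^-1 b) = tr(b^3) * tr(a) - tr(b^3 a) = x*y^3 - y^2*z - 2*x*y + z
assemble the triple (tr(r) - 2; tr(r a) - x; tr(r b) - y)

x*y^2 - y*z - x - 2; y^2 - x - 2; x*y^3 - y^2*z - 2*x*y - y + z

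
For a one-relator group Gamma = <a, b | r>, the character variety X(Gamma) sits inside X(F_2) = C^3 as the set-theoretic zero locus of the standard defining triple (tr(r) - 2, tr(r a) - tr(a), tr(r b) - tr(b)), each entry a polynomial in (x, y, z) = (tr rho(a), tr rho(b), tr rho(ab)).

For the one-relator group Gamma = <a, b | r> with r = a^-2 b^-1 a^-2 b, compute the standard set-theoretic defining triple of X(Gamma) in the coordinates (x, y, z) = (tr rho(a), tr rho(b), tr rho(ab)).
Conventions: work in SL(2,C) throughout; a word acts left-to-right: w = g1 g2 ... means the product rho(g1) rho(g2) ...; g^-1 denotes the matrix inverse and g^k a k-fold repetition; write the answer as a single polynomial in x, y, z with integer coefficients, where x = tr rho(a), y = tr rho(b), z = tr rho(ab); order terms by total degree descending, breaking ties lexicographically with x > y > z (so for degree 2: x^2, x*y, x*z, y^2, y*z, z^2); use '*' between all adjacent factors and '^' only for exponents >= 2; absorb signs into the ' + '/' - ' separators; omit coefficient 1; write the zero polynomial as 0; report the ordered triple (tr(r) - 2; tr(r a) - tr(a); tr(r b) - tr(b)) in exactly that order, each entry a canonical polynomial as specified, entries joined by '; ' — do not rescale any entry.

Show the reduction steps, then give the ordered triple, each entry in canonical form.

x^3*y*z - x^2*y^2 - x^2*z^2; x^2*y*z - x*y^2 - x*z^2; x^3*y^2*z - x^2*y^3 - x^2*y*z^2 - x^3*z + x^2*y + 2*x*z

so tr(a^-1) = tr(a) = x
reduce: tr(b a b) = tr(b) tr(a b) - tr(a) = y*z - x
tr(b a b a) = tr(a b) tr(a b) - tr(1) = z^2 - 2
tr(a b a^-1 b) = tr(b a b) tr(a) - tr(b a b a) = x*y*z - x^2 - z^2 + 2
tr(b a^-1 b^-1 a) = tr(a b a^-1) tr(b) - tr(a b a^-1 b) = -x*y*z + x^2 + y^2 + z^2 - 2
reduce: tr(b a^-1 b^-1 a^-1) = tr(b a^-1 b^-1) tr(a) - tr(b a^-1 b^-1 a) = x*y*z - y^2 - z^2 + 2
reduce: tr(b^-1 a^-2 b a^-1) = tr(b a^-1 b^-1 a^-1) tr(a) - tr(b a^-1 b^-1) = x^2*y*z - x*y^2 - x*z^2 + x
tr(a^-2) = tr(a^-1) tr(a) - tr(1) = x^2 - 2
reduce: tr(a^-2 b^-1 a^-2 b) = tr(b^-1 a^-2 b a^-1) tr(a) - tr(b^-1 a^-2 b) = x^3*y*z - x^2*y^2 - x^2*z^2 + 2
tr(a^-1 b) = tr(b) tr(a) - tr(b a)  (eliminate a^-1) = x*y - z
so tr(b^2) = tr(b) tr(b) - tr(1)  (reduce the b square) = y^2 - 2
reduce: tr(b^2 a b) = tr(b) tr(a b^2) - tr(a b)  (reduce the b square) = y^2*z - x*y - z
so tr(a b a) = tr(a) tr(b a) - tr(b)  (reduce the a square) = x*z - y
tr(b^2 a b a) = tr(b) tr(a b a b) - tr(a b a)  (reduce the b square) = y*z^2 - x*z - y
tr(a^-1 b^2 a b) = tr(b^2 a b) tr(a) - tr(b^2 a b a)  (eliminate a^-1) = x*y^2*z - x^2*y - y*z^2 + y
reduce: tr(b^-1 a^-1 b^2 a) = tr(a^-1 b^2 a) tr(b) - tr(a^-1 b^2 a b)  (eliminate b^-1) = -x*y^2*z + x^2*y + y^3 + y*z^2 - 3*y
tr(a^-1 b^-1 a^-1 b^2) = tr(b^-1 a^-1 b^2) tr(a) - tr(b^-1 a^-1 b^2 a)  (eliminate a^-1) = x*y^2*z - y^3 - y*z^2 - x*z + 3*y
so tr(b^2 a^-2 b^-1 a^-1) = tr(a^-1 b^-1 a^-1 b^2) tr(a) - tr(a^-1 b^-1 a^-1 b^2 a)  (eliminate a^-1) = x^2*y^2*z - x*y^3 - x*y*z^2 - x^2*z + 2*x*y + z
tr(b a^-2) = tr(b a^-1) tr(a) - tr(b)  (eliminate a^-1) = x^2*y - x*z - y
so tr(a^-2 b^-1 a^-2 b^2) = tr(b^2 a^-2 b^-1 a^-1) tr(a) - tr(b^2 a^-2 b^-1)  (eliminate a^-1) = x^3*y^2*z - x^2*y^3 - x^2*y*z^2 - x^3*z + x^2*y + 2*x*z + y
assemble the triple (tr(r) - 2; tr(r a) - x; tr(r b) - y)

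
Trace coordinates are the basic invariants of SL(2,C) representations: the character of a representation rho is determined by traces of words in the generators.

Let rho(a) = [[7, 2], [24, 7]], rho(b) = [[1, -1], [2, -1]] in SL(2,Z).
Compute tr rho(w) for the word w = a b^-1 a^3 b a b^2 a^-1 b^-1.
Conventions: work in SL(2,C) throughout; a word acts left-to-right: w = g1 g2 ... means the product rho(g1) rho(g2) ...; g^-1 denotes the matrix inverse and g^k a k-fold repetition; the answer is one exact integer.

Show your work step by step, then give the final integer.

rho(a) = [[7, 2], [24, 7]]
... * rho(b^-1) = [[-1, 1], [-2, 1]]  ->  [[-11, 9], [-38, 31]]
... * rho(a) = [[7, 2], [24, 7]]  ->  [[139, 41], [478, 141]]
... * rho(a) = [[7, 2], [24, 7]]  ->  [[1957, 565], [6730, 1943]]
... * rho(a) = [[7, 2], [24, 7]]  ->  [[27259, 7869], [93742, 27061]]
... * rho(b) = [[1, -1], [2, -1]]  ->  [[42997, -35128], [147864, -120803]]
... * rho(a) = [[7, 2], [24, 7]]  ->  [[-542093, -159902], [-1864224, -549893]]
... * rho(b) = [[1, -1], [2, -1]]  ->  [[-861897, 701995], [-2964010, 2414117]]
... * rho(b) = [[1, -1], [2, -1]]  ->  [[542093, 159902], [1864224, 549893]]
... * rho(a^-1) = [[7, -2], [-24, 7]]  ->  [[-42997, 35128], [-147864, 120803]]
... * rho(b^-1) = [[-1, 1], [-2, 1]]  ->  [[-27259, -7869], [-93742, -27061]]
tr = -27259 + -27061 = -54320

-54320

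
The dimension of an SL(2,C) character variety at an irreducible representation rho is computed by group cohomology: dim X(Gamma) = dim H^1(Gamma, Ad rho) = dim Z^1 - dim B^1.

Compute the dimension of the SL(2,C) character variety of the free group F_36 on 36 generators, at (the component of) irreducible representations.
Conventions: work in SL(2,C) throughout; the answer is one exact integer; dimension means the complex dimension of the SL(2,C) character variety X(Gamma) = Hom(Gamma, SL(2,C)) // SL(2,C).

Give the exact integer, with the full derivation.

105

The free group F_36: 36 generators, no relators.
So Z^1 = (sl_2)^36 in full: dim Z^1 = 108.
At an irreducible rho the centralizer of the image in sl_2 is 0, so the coboundary map sl_2 -> Z^1 is injective: dim B^1 = 3.
dim H^1 = 108 - 3 = 105, which is dim X.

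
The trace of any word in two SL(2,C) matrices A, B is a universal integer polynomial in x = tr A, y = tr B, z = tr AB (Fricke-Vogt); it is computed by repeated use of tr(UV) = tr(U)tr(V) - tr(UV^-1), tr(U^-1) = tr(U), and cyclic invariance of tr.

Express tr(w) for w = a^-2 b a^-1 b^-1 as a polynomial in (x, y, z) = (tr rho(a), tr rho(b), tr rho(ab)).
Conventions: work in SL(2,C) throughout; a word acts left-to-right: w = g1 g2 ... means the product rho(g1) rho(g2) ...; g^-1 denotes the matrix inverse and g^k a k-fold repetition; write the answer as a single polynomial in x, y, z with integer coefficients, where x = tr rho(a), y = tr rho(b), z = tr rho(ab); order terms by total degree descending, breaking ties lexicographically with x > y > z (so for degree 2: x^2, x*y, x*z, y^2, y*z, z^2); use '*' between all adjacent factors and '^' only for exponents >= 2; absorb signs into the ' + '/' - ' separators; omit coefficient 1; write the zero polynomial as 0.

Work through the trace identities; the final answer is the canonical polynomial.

x^2*y*z - x*y^2 - x*z^2 + x

apply: tr(a^-1 b) = tr(b) * tr(a) - tr(b a)   [inverse elimination on a] = x*y - z
tr(a^-1 b a^-1) = tr(a^-1 b) * tr(a) - tr(a^-1 b a)   [inverse elimination on a] = x^2*y - x*z - y
use: tr(b^2) = tr(b) * tr(b) - tr(1)   [square of b] = y^2 - 2
tr(b^2 a) = tr(b) * tr(a b) - tr(a)   [square of b] = y*z - x
use: tr(b a^-1 b) = tr(b^2) * tr(a) - tr(b^2 a)   [inverse elimination on a] = x*y^2 - y*z - x
tr(b a b a) = tr(a b) * tr(a b) - tr(1)   [split at a repeated a] = z^2 - 2
tr(b a^-1 b a) = tr(b a b) * tr(a) - tr(b a b a)   [inverse elimination on a] = x*y*z - x^2 - z^2 + 2
tr(a^-1 b a^-1 b) = tr(b a^-1 b) * tr(a) - tr(b a^-1 b a)   [inverse elimination on a] = x^2*y^2 - 2*x*y*z + z^2 - 2
tr(a^-1 b a^-1 b^-1) = tr(a^-1 b a^-1) * tr(b) - tr(a^-1 b a^-1 b)   [inverse elimination on b] = x*y*z - y^2 - z^2 + 2
tr(a^-2 b a^-1 b^-1) = tr(a^-1 b a^-1 b^-1) * tr(a) - tr(a^-1 b a^-1 b^-1 a)   [inverse elimination on a] = x^2*y*z - x*y^2 - x*z^2 + x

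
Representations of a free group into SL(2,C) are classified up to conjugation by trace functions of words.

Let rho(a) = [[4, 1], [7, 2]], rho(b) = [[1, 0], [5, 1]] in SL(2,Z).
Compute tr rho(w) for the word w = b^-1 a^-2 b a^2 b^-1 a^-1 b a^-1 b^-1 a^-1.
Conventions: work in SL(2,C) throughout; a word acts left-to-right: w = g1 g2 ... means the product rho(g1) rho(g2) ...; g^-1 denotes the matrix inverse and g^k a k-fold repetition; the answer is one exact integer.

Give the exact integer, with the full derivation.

rho(b^-1) = [[1, 0], [-5, 1]]
... * rho(a^-1) = [[2, -1], [-7, 4]]  ->  [[2, -1], [-17, 9]]
... * rho(a^-1) = [[2, -1], [-7, 4]]  ->  [[11, -6], [-97, 53]]
... * rho(b) = [[1, 0], [5, 1]]  ->  [[-19, -6], [168, 53]]
... * rho(a) = [[4, 1], [7, 2]]  ->  [[-118, -31], [1043, 274]]
... * rho(a) = [[4, 1], [7, 2]]  ->  [[-689, -180], [6090, 1591]]
... * rho(b^-1) = [[1, 0], [-5, 1]]  ->  [[211, -180], [-1865, 1591]]
... * rho(a^-1) = [[2, -1], [-7, 4]]  ->  [[1682, -931], [-14867, 8229]]
... * rho(b) = [[1, 0], [5, 1]]  ->  [[-2973, -931], [26278, 8229]]
... * rho(a^-1) = [[2, -1], [-7, 4]]  ->  [[571, -751], [-5047, 6638]]
... * rho(b^-1) = [[1, 0], [-5, 1]]  ->  [[4326, -751], [-38237, 6638]]
... * rho(a^-1) = [[2, -1], [-7, 4]]  ->  [[13909, -7330], [-122940, 64789]]
tr = 13909 + 64789 = 78698

78698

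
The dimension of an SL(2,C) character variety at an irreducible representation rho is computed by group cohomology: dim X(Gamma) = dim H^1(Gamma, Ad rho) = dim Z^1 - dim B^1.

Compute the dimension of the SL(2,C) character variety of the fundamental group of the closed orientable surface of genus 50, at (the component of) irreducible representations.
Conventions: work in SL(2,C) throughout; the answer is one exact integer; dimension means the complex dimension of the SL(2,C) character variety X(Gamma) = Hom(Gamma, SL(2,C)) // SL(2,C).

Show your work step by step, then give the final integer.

294

Gamma = pi_1(Sigma_50) = < a_1, b_1, ..., a_50, b_50 | prod [a_i, b_i] > has 2g = 100 generators and 1 relator.
A cocycle assigns one sl_2 vector per generator subject to the relator condition d_2(z) = 0: dim of the unconstrained space is 3*2g = 300.
d_2 is surjective at irreducible rho (its cokernel H^2 is dual to H^0 = 0), so dim Z^1 = 300 - 3 = 297.
Coboundaries contribute dim B^1 = 3 (injective at irreducible rho).
Hence dim X = 297 - 3 = 294.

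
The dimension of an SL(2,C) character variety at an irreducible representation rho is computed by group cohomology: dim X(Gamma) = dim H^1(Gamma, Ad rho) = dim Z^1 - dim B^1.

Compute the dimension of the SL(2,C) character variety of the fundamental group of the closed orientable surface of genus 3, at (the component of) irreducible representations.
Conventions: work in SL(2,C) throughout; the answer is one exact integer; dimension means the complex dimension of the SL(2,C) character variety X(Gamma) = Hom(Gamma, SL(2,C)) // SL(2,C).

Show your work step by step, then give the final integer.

The genus-3 surface group: 2g = 6 generators, one relator prod [a_i, b_i].
A cocycle assigns one sl_2 vector per generator subject to the relator condition d_2(z) = 0: dim of the unconstrained space is 3*2g = 18.
At an irreducible rho, H^2 = coker(d_2) vanishes (Poincare duality: H^2 is dual to H^0 = invariants = 0), so d_2 is surjective onto sl_2 and dim Z^1 = 18 - 3 = 15.
dim B^1 = 3 (coboundaries, injective at irreducible rho).
dim H^1 = 15 - 3 = 12 = dim X.

12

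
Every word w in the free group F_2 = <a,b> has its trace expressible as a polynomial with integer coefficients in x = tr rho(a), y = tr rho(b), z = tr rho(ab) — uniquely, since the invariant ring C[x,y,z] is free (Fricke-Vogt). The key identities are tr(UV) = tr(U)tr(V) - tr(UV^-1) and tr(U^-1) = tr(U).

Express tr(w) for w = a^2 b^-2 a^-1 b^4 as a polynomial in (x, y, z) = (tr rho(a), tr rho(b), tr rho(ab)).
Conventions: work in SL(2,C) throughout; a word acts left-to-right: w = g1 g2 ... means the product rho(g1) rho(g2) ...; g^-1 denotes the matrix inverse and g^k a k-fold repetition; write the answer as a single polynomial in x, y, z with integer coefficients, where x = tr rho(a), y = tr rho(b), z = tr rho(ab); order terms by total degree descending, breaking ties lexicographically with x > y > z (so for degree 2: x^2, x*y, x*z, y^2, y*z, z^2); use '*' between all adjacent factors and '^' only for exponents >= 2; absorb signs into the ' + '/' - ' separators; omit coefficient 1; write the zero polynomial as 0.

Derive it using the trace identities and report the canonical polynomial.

so tr(b^2 a) = tr(b) * tr(a b) - tr(a)  (reduce the b square) = y*z - x
tr(b^2) = tr(b) * tr(b) - tr(1)  (reduce the b square) = y^2 - 2
tr(b a^2 b) = tr(a) * tr(b^2 a) - tr(b^2)  (reduce the a square) = x*y*z - x^2 - y^2 + 2
so tr(b a^2) = tr(a) * tr(b a) - tr(b)  (reduce the a square) = x*z - y
so tr(b^3 a^2) = tr(b) * tr(b a^2 b) - tr(b a^2)  (reduce the b square) = x*y^2*z - x^2*y - y^3 - x*z + 3*y
tr(b a b^2) = tr(b) * tr(b a b) - tr(b a)  (reduce the b square) = y^2*z - x*y - z
so tr(b^4 a) = tr(b) * tr(b a b^2) - tr(b a b)  (reduce the b square) = y^3*z - x*y^2 - 2*y*z + x
tr(b^3) = tr(b) * tr(b^2) - tr(b)  (reduce the b square) = y^3 - 3*y
reduce: tr(b^4) = tr(b) * tr(b^3) - tr(b^2)  (reduce the b square) = y^4 - 4*y^2 + 2
so tr(b^4 a^2) = tr(a) * tr(b^4 a) - tr(b^4)  (reduce the a square) = x*y^3*z - x^2*y^2 - y^4 - 2*x*y*z + x^2 + 4*y^2 - 2
so tr(a b^4 a^2) = tr(a) * tr(b^4 a^2) - tr(b^4 a)  (reduce the a square) = x^2*y^3*z - x^3*y^2 - x*y^4 - 2*x^2*y*z - y^3*z + x^3 + 5*x*y^2 + 2*y*z - 3*x
tr(a b a b) = tr(a b) * tr(a b) - tr(1)  (split on a) = z^2 - 2
tr(b a b a b) = tr(b) * tr(a b a b) - tr(a b a)  (reduce the b square) = y*z^2 - x*z - y
tr(b a b^3 a) = tr(b) * tr(b a b a b) - tr(b a b a)  (reduce the b square) = y^2*z^2 - x*y*z - y^2 - z^2 + 2
tr(b a^2 b a b^2) = tr(a) * tr(b a b^3 a) - tr(b a b^3)  (reduce the a square) = x*y^2*z^2 - x^2*y*z - y^3*z - x*z^2 + 2*y*z + x
so tr(b a^2 b a b) = tr(a) * tr(b a b^2 a) - tr(b a b^2)  (reduce the a square) = x*y*z^2 - x^2*z - y^2*z + z
reduce: tr(a b^4 a^2 b) = tr(b) * tr(b a^2 b a b^2) - tr(b a^2 b a b)  (reduce the b square) = x*y^3*z^2 - x^2*y^2*z - y^4*z - 2*x*y*z^2 + x^2*z + 3*y^2*z + x*y - z
tr(b^4 a^2 b^-1 a) = tr(a b^4 a^2) * tr(b) - tr(a b^4 a^2 b)  (eliminate b^-1) = x^2*y^4*z - x^3*y^3 - x*y^5 - x*y^3*z^2 - x^2*y^2*z + x^3*y + 5*x*y^3 + 2*x*y*z^2 - x^2*z - y^2*z - 4*x*y + z
reduce: tr(a^-1 b^4 a^2 b^-1) = tr(b^4 a^2 b^-1) * tr(a) - tr(b^4 a^2 b^-1 a)  (eliminate a^-1) = -x^2*y^4*z + x^3*y^3 + x*y^5 + x*y^3*z^2 + 2*x^2*y^2*z - 2*x^3*y - 6*x*y^3 - 2*x*y*z^2 + y^2*z + 7*x*y - z
tr(a^2 b^-2 a^-1 b^4) = tr(a^-1 b^4 a^2 b^-1) * tr(b) - tr(a^-1 b^4 a^2)  (eliminate b^-1) = -x^2*y^5*z + x^3*y^4 + x*y^6 + x*y^4*z^2 + 2*x^2*y^3*z - 2*x^3*y^2 - 6*x*y^4 - 2*x*y^2*z^2 + 8*x*y^2 + y*z - x

-x^2*y^5*z + x^3*y^4 + x*y^6 + x*y^4*z^2 + 2*x^2*y^3*z - 2*x^3*y^2 - 6*x*y^4 - 2*x*y^2*z^2 + 8*x*y^2 + y*z - x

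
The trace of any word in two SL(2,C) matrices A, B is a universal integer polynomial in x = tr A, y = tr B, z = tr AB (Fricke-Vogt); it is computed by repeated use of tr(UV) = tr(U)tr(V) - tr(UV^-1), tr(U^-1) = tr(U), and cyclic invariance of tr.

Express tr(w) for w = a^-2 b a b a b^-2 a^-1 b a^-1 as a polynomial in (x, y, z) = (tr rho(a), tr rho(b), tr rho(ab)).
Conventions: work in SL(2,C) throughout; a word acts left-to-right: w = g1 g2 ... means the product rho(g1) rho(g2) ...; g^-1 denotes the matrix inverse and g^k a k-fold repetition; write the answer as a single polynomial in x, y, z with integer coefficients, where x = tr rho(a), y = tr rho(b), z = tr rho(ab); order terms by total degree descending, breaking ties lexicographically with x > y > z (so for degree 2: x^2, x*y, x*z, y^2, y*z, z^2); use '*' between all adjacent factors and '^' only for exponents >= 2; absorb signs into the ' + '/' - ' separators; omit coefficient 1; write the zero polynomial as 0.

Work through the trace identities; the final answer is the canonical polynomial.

-x^4*y^3*z^2 + x^5*y^2*z + x^3*y^4*z + 2*x^3*y^2*z^3 - x^4*y*z^2 + x^2*y^3*z^2 - x^2*y*z^4 - 7*x^3*y^2*z - 2*x*y^4*z - 3*x*y^2*z^3 + x^4*y + x^2*y^3 + 6*x^2*y*z^2 + y^3*z^2 + y*z^4 + 9*x*y^2*z - 4*x^2*y - y^3 - 5*y*z^2 - x*z + 3*y

reduce: trace(b a b) = trace(b) * trace(a b) - trace(a)  (reduce the b square) = y*z - x
trace(b a b^2) = trace(b) * trace(b a b) - trace(b a)  (reduce the b square) = y^2*z - x*y - z
reduce: trace(a b a b) = trace(b a) * trace(b a) - trace(1)  (split on b) = z^2 - 2
reduce: trace(a b a) = trace(a) * trace(b a) - trace(b)  (reduce the a square) = x*z - y
reduce: trace(b a b^2 a) = trace(b) * trace(a b a b) - trace(a b a)  (reduce the b square) = y*z^2 - x*z - y
reduce: trace(b a b^2 a^-1) = trace(b a b^2) * trace(a) - trace(b a b^2 a)  (eliminate a^-1) = x*y^2*z - x^2*y - y*z^2 + y
reduce: trace(b a^-2 b a b) = trace(b a b^2 a^-1) * trace(a) - trace(b a b^2)  (eliminate a^-1) = x^2*y^2*z - x^3*y - x*y*z^2 - y^2*z + 2*x*y + z
so trace(b a b a b^2) = trace(b) * trace(b a b a b) - trace(b a b a)  (reduce the b square) = y^2*z^2 - x*y*z - y^2 - z^2 + 2
trace(a b a b a b) = trace(a b) * trace(a b a b) - trace(a^-1 b^-1)  (split on a) = z^3 - 3*z
trace(a b a b a) = trace(a) * trace(b a b a) - trace(b a b)  (reduce the a square) = x*z^2 - y*z - x
trace(b a b a b^2 a) = trace(b) * trace(a b a b a b) - trace(a b a b a)  (reduce the b square) = y*z^3 - x*z^2 - 2*y*z + x
so trace(a^-1 b a b a b^2) = trace(b a b a b^2) * trace(a) - trace(b a b a b^2 a)  (eliminate a^-1) = x*y^2*z^2 - x^2*y*z - y*z^3 - x*y^2 + 2*y*z + x
reduce: trace(b a^-2 b a b a b) = trace(a^-1 b a b a b^2) * trace(a) - trace(a^-1 b a b a b^2 a)  (eliminate a^-1) = x^2*y^2*z^2 - x^3*y*z - x*y*z^3 - x^2*y^2 - y^2*z^2 + 3*x*y*z + x^2 + y^2 + z^2 - 2
reduce: trace(b a b a b a b a) = trace(a b) * trace(a b a b a b) - trace(a^-1 b^-1 a^-1 b^-1)  (split on a) = z^4 - 4*z^2 + 2
so trace(a^-1 b a b a b a b) = trace(b a b a b a b) * trace(a) - trace(b a b a b a b a)  (eliminate a^-1) = x*y*z^3 - x^2*z^2 - z^4 - 2*x*y*z + x^2 + 4*z^2 - 2
so trace(b a^-2 b a b a b a) = trace(a^-1 b a b a b a b) * trace(a) - trace(a^-1 b a b a b a b a)  (eliminate a^-1) = x^2*y*z^3 - x^3*z^2 - x*z^4 - 2*x^2*y*z - y*z^3 + x^3 + 5*x*z^2 + 2*y*z - 3*x
trace(a^-1 b a^-2 b a b a b) = trace(b a^-2 b a b a b) * trace(a) - trace(b a^-2 b a b a b a)  (eliminate a^-1) = x^3*y^2*z^2 - x^4*y*z - 2*x^2*y*z^3 - x^3*y^2 + x^3*z^2 - x*y^2*z^2 + x*z^4 + 5*x^2*y*z + y*z^3 + x*y^2 - 4*x*z^2 - 2*y*z + x
trace(a^-1 b a^-2 b a b a b^-1) = trace(a^-1 b a^-2 b a b a) * trace(b) - trace(a^-1 b a^-2 b a b a b)  (eliminate b^-1) = -x^3*y^2*z^2 + x^4*y*z + x^2*y^3*z + 2*x^2*y*z^3 - x^3*z^2 - x*z^4 - 5*x^2*y*z - y^3*z - y*z^3 + x*y^2 + 4*x*z^2 + 3*y*z - x
trace(a^-1 b a b a b^-2 a^-1 b a^-1) = trace(a^-1 b a^-2 b a b a b^-1) * trace(b) - trace(a^-1 b a^-2 b a b a)  (eliminate b^-1) = -x^3*y^3*z^2 + x^4*y^2*z + x^2*y^4*z + 2*x^2*y^2*z^3 - x^3*y*z^2 - x*y*z^4 - 6*x^2*y^2*z - y^4*z - y^2*z^3 + x^3*y + x*y^3 + 5*x*y*z^2 + 4*y^2*z - 3*x*y - z
trace(a b^2 a b a) = trace(a) * trace(b^2 a b a) - trace(b^2 a b)  (reduce the a square) = x*y*z^2 - x^2*z - y^2*z + z
so trace(b^2 a b a b^-1 a) = trace(a b^2 a b a) * trace(b) - trace(a b^2 a b a b)  (eliminate b^-1) = x*y^2*z^2 - x^2*y*z - y^3*z - y*z^3 + x*z^2 + 3*y*z - x
so trace(a^-1 b^2 a b a b^-1) = trace(b^2 a b a b^-1) * trace(a) - trace(b^2 a b a b^-1 a)  (eliminate a^-1) = -x*y^2*z^2 + x^2*y*z + y^3*z + y*z^3 - 3*y*z - x
so trace(b a b a b^-2 a^-1 b) = trace(a^-1 b^2 a b a b^-1) * trace(b) - trace(a^-1 b^2 a b a)  (eliminate b^-1) = -x*y^3*z^2 + x^2*y^2*z + y^4*z + y^2*z^3 - 4*y^2*z + z
trace(a b a b a b^-1) = trace(a b a b a) * trace(b) - trace(a b a b a b)  (eliminate b^-1) = x*y*z^2 - y^2*z - z^3 - x*y + 3*z
so trace(a b a b a b a) = trace(a) * trace(b a b a b a) - trace(b a b a b)  (reduce the a square) = x*z^3 - y*z^2 - 2*x*z + y
reduce: trace(a b a b a b a b^-1) = trace(a b a b a b a) * trace(b) - trace(a b a b a b a b)  (eliminate b^-1) = x*y*z^3 - y^2*z^2 - z^4 - 2*x*y*z + y^2 + 4*z^2 - 2
trace(b a b a b a b^-2 a) = trace(a b a b a b a b^-1) * trace(b) - trace(a b a b a b a)  (eliminate b^-1) = x*y^2*z^3 - y^3*z^2 - y*z^4 - 2*x*y^2*z - x*z^3 + y^3 + 5*y*z^2 + 2*x*z - 3*y
so trace(b a b a b^-2 a^-1 b a) = trace(b a b a b a b^-2) * trace(a) - trace(b a b a b a b^-2 a)  (eliminate a^-1) = -x*y^2*z^3 + x^2*y*z^2 + y^3*z^2 + y*z^4 + x*y^2*z - x^2*y - y^3 - 5*y*z^2 + x*z + 3*y
reduce: trace(a^-1 b a b a b^-2 a^-1 b) = trace(b a b a b^-2 a^-1 b) * trace(a) - trace(b a b a b^-2 a^-1 b a)  (eliminate a^-1) = -x^2*y^3*z^2 + x^3*y^2*z + x*y^4*z + 2*x*y^2*z^3 - x^2*y*z^2 - y^3*z^2 - y*z^4 - 5*x*y^2*z + x^2*y + y^3 + 5*y*z^2 - 3*y
reduce: trace(a^-2 b a b a b^-2 a^-1 b a^-1) = trace(a^-1 b a b a b^-2 a^-1 b a^-1) * trace(a) - trace(a^-1 b a b a b^-2 a^-1 b)  (eliminate a^-1) = -x^4*y^3*z^2 + x^5*y^2*z + x^3*y^4*z + 2*x^3*y^2*z^3 - x^4*y*z^2 + x^2*y^3*z^2 - x^2*y*z^4 - 7*x^3*y^2*z - 2*x*y^4*z - 3*x*y^2*z^3 + x^4*y + x^2*y^3 + 6*x^2*y*z^2 + y^3*z^2 + y*z^4 + 9*x*y^2*z - 4*x^2*y - y^3 - 5*y*z^2 - x*z + 3*y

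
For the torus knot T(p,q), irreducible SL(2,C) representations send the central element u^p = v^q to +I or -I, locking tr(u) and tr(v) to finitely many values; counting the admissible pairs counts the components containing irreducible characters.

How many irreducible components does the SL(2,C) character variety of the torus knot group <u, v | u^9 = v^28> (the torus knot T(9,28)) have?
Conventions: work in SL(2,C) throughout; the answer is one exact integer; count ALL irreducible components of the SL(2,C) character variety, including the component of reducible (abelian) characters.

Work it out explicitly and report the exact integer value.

For T(9,28): irreducibility forces the central element u^9 = v^28 to one of +I, -I.
This locks tr(u) to 2*cos(pi*alpha/9), alpha in 1..8, and tr(v) to 2*cos(pi*beta/28), beta in 1..27, on each component of irreducible characters.
Consistency of u^9 = (-1)^alpha I with v^28 = (-1)^beta I forces alpha = beta (mod 2).
Enumerate parity-matched pairs: 4*14 odd-odd plus 4*13 even-even gives 108.
Total: 108 irreducible-character components + 1 reducible (abelian) component = 109.

109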